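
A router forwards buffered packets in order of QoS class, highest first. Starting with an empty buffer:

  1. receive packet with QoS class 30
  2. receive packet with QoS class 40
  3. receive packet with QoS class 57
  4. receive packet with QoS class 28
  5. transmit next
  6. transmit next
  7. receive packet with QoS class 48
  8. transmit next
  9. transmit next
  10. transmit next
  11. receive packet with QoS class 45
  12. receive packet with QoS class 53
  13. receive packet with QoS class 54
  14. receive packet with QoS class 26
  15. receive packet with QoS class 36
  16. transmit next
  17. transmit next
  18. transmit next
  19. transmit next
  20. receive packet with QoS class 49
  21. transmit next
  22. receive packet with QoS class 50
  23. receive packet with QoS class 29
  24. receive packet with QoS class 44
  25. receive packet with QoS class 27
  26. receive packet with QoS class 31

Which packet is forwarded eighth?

insert 30 → {30}
insert 40 → {40, 30}
insert 57 → {57, 40, 30}
insert 28 → {57, 40, 30, 28}
transmit next → 57; now {40, 30, 28}
transmit next → 40; now {30, 28}
insert 48 → {48, 30, 28}
transmit next → 48; now {30, 28}
transmit next → 30; now {28}
transmit next → 28; now {}
insert 45 → {45}
insert 53 → {53, 45}
insert 54 → {54, 53, 45}
insert 26 → {54, 53, 45, 26}
insert 36 → {54, 53, 45, 36, 26}
transmit next → 54; now {53, 45, 36, 26}
transmit next → 53; now {45, 36, 26}
transmit next → 45; now {36, 26}
transmit next → 36; now {26}
insert 49 → {49, 26}
transmit next → 49; now {26}
insert 50 → {50, 26}
insert 29 → {50, 29, 26}
insert 44 → {50, 44, 29, 26}
insert 27 → {50, 44, 29, 27, 26}
insert 31 → {50, 44, 31, 29, 27, 26}

45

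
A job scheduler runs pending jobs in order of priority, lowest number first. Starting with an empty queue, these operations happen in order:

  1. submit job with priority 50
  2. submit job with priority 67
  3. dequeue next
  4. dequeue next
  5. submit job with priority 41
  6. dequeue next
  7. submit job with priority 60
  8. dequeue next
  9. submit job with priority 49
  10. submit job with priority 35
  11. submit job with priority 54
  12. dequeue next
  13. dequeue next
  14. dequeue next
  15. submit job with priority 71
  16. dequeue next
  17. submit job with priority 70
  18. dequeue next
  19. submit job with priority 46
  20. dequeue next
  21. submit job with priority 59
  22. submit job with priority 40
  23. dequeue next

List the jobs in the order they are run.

insert 50 → {50}
insert 67 → {50, 67}
dequeue next → 50; now {67}
dequeue next → 67; now {}
insert 41 → {41}
dequeue next → 41; now {}
insert 60 → {60}
dequeue next → 60; now {}
insert 49 → {49}
insert 35 → {35, 49}
insert 54 → {35, 49, 54}
dequeue next → 35; now {49, 54}
dequeue next → 49; now {54}
dequeue next → 54; now {}
insert 71 → {71}
dequeue next → 71; now {}
insert 70 → {70}
dequeue next → 70; now {}
insert 46 → {46}
dequeue next → 46; now {}
insert 59 → {59}
insert 40 → {40, 59}
dequeue next → 40; now {59}

[50, 67, 41, 60, 35, 49, 54, 71, 70, 46, 40]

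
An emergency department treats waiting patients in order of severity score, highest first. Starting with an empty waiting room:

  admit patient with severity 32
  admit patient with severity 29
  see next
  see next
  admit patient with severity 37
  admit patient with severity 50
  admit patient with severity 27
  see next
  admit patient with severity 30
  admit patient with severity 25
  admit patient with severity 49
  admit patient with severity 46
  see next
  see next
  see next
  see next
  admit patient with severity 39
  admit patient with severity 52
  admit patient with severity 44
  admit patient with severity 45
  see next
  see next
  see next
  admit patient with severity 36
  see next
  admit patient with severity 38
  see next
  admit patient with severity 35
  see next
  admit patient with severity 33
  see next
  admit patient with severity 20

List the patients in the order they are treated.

insert 32 → {32}
insert 29 → {32, 29}
see next → 32; now {29}
see next → 29; now {}
insert 37 → {37}
insert 50 → {50, 37}
insert 27 → {50, 37, 27}
see next → 50; now {37, 27}
insert 30 → {37, 30, 27}
insert 25 → {37, 30, 27, 25}
insert 49 → {49, 37, 30, 27, 25}
insert 46 → {49, 46, 37, 30, 27, 25}
see next → 49; now {46, 37, 30, 27, 25}
see next → 46; now {37, 30, 27, 25}
see next → 37; now {30, 27, 25}
see next → 30; now {27, 25}
insert 39 → {39, 27, 25}
insert 52 → {52, 39, 27, 25}
insert 44 → {52, 44, 39, 27, 25}
insert 45 → {52, 45, 44, 39, 27, 25}
see next → 52; now {45, 44, 39, 27, 25}
see next → 45; now {44, 39, 27, 25}
see next → 44; now {39, 27, 25}
insert 36 → {39, 36, 27, 25}
see next → 39; now {36, 27, 25}
insert 38 → {38, 36, 27, 25}
see next → 38; now {36, 27, 25}
insert 35 → {36, 35, 27, 25}
see next → 36; now {35, 27, 25}
insert 33 → {35, 33, 27, 25}
see next → 35; now {33, 27, 25}
insert 20 → {33, 27, 25, 20}

32, 29, 50, 49, 46, 37, 30, 52, 45, 44, 39, 38, 36, 35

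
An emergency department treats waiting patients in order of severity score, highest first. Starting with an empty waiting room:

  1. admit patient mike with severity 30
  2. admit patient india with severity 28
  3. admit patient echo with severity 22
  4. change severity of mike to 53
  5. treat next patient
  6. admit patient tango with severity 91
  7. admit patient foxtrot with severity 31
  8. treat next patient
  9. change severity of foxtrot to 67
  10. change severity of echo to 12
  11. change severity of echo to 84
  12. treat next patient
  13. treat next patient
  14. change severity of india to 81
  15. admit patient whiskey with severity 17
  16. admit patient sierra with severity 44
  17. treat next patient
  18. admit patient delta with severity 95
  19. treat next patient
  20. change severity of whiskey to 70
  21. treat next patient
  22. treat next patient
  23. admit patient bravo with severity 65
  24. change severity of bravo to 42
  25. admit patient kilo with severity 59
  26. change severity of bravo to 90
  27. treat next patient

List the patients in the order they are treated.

mike, tango, echo, foxtrot, india, delta, whiskey, sierra, bravo

add mike (severity 30) → {mike:30}
add india (severity 28) → {mike:30, india:28}
add echo (severity 22) → {mike:30, india:28, echo:22}
update mike to severity 53 → {mike:53, india:28, echo:22}
treat next patient → mike; now {india:28, echo:22}
add tango (severity 91) → {tango:91, india:28, echo:22}
add foxtrot (severity 31) → {tango:91, foxtrot:31, india:28, echo:22}
treat next patient → tango; now {foxtrot:31, india:28, echo:22}
update foxtrot to severity 67 → {foxtrot:67, india:28, echo:22}
update echo to severity 12 → {foxtrot:67, india:28, echo:12}
update echo to severity 84 → {echo:84, foxtrot:67, india:28}
treat next patient → echo; now {foxtrot:67, india:28}
treat next patient → foxtrot; now {india:28}
update india to severity 81 → {india:81}
add whiskey (severity 17) → {india:81, whiskey:17}
add sierra (severity 44) → {india:81, sierra:44, whiskey:17}
treat next patient → india; now {sierra:44, whiskey:17}
add delta (severity 95) → {delta:95, sierra:44, whiskey:17}
treat next patient → delta; now {sierra:44, whiskey:17}
update whiskey to severity 70 → {whiskey:70, sierra:44}
treat next patient → whiskey; now {sierra:44}
treat next patient → sierra; now {}
add bravo (severity 65) → {bravo:65}
update bravo to severity 42 → {bravo:42}
add kilo (severity 59) → {kilo:59, bravo:42}
update bravo to severity 90 → {bravo:90, kilo:59}
treat next patient → bravo; now {kilo:59}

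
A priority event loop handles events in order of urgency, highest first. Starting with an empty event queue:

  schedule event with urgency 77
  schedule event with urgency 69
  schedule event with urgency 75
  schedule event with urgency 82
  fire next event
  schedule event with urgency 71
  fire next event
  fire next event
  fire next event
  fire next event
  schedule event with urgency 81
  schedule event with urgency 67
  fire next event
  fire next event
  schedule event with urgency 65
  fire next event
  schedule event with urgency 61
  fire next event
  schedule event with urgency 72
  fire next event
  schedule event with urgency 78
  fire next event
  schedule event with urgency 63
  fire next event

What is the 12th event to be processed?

63

insert 77 → {77}
insert 69 → {77, 69}
insert 75 → {77, 75, 69}
insert 82 → {82, 77, 75, 69}
fire next event → 82; now {77, 75, 69}
insert 71 → {77, 75, 71, 69}
fire next event → 77; now {75, 71, 69}
fire next event → 75; now {71, 69}
fire next event → 71; now {69}
fire next event → 69; now {}
insert 81 → {81}
insert 67 → {81, 67}
fire next event → 81; now {67}
fire next event → 67; now {}
insert 65 → {65}
fire next event → 65; now {}
insert 61 → {61}
fire next event → 61; now {}
insert 72 → {72}
fire next event → 72; now {}
insert 78 → {78}
fire next event → 78; now {}
insert 63 → {63}
fire next event → 63; now {}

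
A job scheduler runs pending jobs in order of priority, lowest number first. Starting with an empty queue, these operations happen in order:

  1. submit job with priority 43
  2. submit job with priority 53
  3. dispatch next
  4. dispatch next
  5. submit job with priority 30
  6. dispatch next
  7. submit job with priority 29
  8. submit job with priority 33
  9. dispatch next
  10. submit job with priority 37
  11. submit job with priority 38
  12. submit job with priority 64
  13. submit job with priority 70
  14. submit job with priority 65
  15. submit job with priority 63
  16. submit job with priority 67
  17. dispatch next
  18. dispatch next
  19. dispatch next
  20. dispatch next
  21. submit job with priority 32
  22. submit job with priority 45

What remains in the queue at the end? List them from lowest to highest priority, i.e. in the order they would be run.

insert 43 → {43}
insert 53 → {43, 53}
dispatch next → 43; now {53}
dispatch next → 53; now {}
insert 30 → {30}
dispatch next → 30; now {}
insert 29 → {29}
insert 33 → {29, 33}
dispatch next → 29; now {33}
insert 37 → {33, 37}
insert 38 → {33, 37, 38}
insert 64 → {33, 37, 38, 64}
insert 70 → {33, 37, 38, 64, 70}
insert 65 → {33, 37, 38, 64, 65, 70}
insert 63 → {33, 37, 38, 63, 64, 65, 70}
insert 67 → {33, 37, 38, 63, 64, 65, 67, 70}
dispatch next → 33; now {37, 38, 63, 64, 65, 67, 70}
dispatch next → 37; now {38, 63, 64, 65, 67, 70}
dispatch next → 38; now {63, 64, 65, 67, 70}
dispatch next → 63; now {64, 65, 67, 70}
insert 32 → {32, 64, 65, 67, 70}
insert 45 → {32, 45, 64, 65, 67, 70}

[32, 45, 64, 65, 67, 70]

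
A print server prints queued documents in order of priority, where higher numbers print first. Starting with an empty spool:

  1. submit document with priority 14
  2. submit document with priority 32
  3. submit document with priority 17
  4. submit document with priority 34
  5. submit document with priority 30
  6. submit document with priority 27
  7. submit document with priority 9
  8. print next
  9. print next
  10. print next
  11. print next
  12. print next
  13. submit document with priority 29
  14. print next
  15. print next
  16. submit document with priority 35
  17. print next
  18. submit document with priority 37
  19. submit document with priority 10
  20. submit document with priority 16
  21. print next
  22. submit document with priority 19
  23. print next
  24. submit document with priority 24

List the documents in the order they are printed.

insert 14 → {14}
insert 32 → {32, 14}
insert 17 → {32, 17, 14}
insert 34 → {34, 32, 17, 14}
insert 30 → {34, 32, 30, 17, 14}
insert 27 → {34, 32, 30, 27, 17, 14}
insert 9 → {34, 32, 30, 27, 17, 14, 9}
print next → 34; now {32, 30, 27, 17, 14, 9}
print next → 32; now {30, 27, 17, 14, 9}
print next → 30; now {27, 17, 14, 9}
print next → 27; now {17, 14, 9}
print next → 17; now {14, 9}
insert 29 → {29, 14, 9}
print next → 29; now {14, 9}
print next → 14; now {9}
insert 35 → {35, 9}
print next → 35; now {9}
insert 37 → {37, 9}
insert 10 → {37, 10, 9}
insert 16 → {37, 16, 10, 9}
print next → 37; now {16, 10, 9}
insert 19 → {19, 16, 10, 9}
print next → 19; now {16, 10, 9}
insert 24 → {24, 16, 10, 9}

34 → 32 → 30 → 27 → 17 → 29 → 14 → 35 → 37 → 19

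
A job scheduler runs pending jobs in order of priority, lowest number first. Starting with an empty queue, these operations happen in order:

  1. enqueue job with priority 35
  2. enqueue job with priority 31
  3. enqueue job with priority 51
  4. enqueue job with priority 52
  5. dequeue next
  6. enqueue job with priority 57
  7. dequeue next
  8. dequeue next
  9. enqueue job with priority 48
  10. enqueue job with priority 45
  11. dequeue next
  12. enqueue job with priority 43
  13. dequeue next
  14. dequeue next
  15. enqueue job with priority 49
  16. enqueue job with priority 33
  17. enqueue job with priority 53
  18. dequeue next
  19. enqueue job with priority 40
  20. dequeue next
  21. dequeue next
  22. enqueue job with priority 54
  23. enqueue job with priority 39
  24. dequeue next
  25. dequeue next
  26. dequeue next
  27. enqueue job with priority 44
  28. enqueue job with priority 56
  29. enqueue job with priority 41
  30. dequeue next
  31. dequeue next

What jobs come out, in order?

insert 35 → {35}
insert 31 → {31, 35}
insert 51 → {31, 35, 51}
insert 52 → {31, 35, 51, 52}
dequeue next → 31; now {35, 51, 52}
insert 57 → {35, 51, 52, 57}
dequeue next → 35; now {51, 52, 57}
dequeue next → 51; now {52, 57}
insert 48 → {48, 52, 57}
insert 45 → {45, 48, 52, 57}
dequeue next → 45; now {48, 52, 57}
insert 43 → {43, 48, 52, 57}
dequeue next → 43; now {48, 52, 57}
dequeue next → 48; now {52, 57}
insert 49 → {49, 52, 57}
insert 33 → {33, 49, 52, 57}
insert 53 → {33, 49, 52, 53, 57}
dequeue next → 33; now {49, 52, 53, 57}
insert 40 → {40, 49, 52, 53, 57}
dequeue next → 40; now {49, 52, 53, 57}
dequeue next → 49; now {52, 53, 57}
insert 54 → {52, 53, 54, 57}
insert 39 → {39, 52, 53, 54, 57}
dequeue next → 39; now {52, 53, 54, 57}
dequeue next → 52; now {53, 54, 57}
dequeue next → 53; now {54, 57}
insert 44 → {44, 54, 57}
insert 56 → {44, 54, 56, 57}
insert 41 → {41, 44, 54, 56, 57}
dequeue next → 41; now {44, 54, 56, 57}
dequeue next → 44; now {54, 56, 57}

[31, 35, 51, 45, 43, 48, 33, 40, 49, 39, 52, 53, 41, 44]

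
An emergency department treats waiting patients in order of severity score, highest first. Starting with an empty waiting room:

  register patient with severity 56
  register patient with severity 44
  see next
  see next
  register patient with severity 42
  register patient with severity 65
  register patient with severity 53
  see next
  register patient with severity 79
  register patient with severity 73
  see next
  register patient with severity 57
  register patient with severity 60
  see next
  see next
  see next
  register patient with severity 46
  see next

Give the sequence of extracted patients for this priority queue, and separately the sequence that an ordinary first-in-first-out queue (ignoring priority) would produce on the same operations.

insert 56 → {56}
insert 44 → {56, 44}
see next → 56; now {44}
see next → 44; now {}
insert 42 → {42}
insert 65 → {65, 42}
insert 53 → {65, 53, 42}
see next → 65; now {53, 42}
insert 79 → {79, 53, 42}
insert 73 → {79, 73, 53, 42}
see next → 79; now {73, 53, 42}
insert 57 → {73, 57, 53, 42}
insert 60 → {73, 60, 57, 53, 42}
see next → 73; now {60, 57, 53, 42}
see next → 60; now {57, 53, 42}
see next → 57; now {53, 42}
insert 46 → {53, 46, 42}
see next → 53; now {46, 42}

priority queue: 56, 44, 65, 79, 73, 60, 57, 53; FIFO queue: [56, 44, 42, 65, 53, 79, 73, 57]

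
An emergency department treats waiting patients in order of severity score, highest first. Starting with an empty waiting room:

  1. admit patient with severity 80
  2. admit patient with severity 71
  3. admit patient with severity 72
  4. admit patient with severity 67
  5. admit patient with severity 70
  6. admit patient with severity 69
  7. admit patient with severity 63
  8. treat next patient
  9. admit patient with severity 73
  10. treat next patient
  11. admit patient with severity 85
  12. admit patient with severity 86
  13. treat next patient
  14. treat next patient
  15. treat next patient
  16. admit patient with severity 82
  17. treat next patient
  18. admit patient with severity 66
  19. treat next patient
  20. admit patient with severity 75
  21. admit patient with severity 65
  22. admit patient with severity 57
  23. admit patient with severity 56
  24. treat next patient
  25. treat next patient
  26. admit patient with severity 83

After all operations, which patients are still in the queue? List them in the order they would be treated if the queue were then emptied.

[83, 69, 67, 66, 65, 63, 57, 56]

insert 80 → {80}
insert 71 → {80, 71}
insert 72 → {80, 72, 71}
insert 67 → {80, 72, 71, 67}
insert 70 → {80, 72, 71, 70, 67}
insert 69 → {80, 72, 71, 70, 69, 67}
insert 63 → {80, 72, 71, 70, 69, 67, 63}
treat next patient → 80; now {72, 71, 70, 69, 67, 63}
insert 73 → {73, 72, 71, 70, 69, 67, 63}
treat next patient → 73; now {72, 71, 70, 69, 67, 63}
insert 85 → {85, 72, 71, 70, 69, 67, 63}
insert 86 → {86, 85, 72, 71, 70, 69, 67, 63}
treat next patient → 86; now {85, 72, 71, 70, 69, 67, 63}
treat next patient → 85; now {72, 71, 70, 69, 67, 63}
treat next patient → 72; now {71, 70, 69, 67, 63}
insert 82 → {82, 71, 70, 69, 67, 63}
treat next patient → 82; now {71, 70, 69, 67, 63}
insert 66 → {71, 70, 69, 67, 66, 63}
treat next patient → 71; now {70, 69, 67, 66, 63}
insert 75 → {75, 70, 69, 67, 66, 63}
insert 65 → {75, 70, 69, 67, 66, 65, 63}
insert 57 → {75, 70, 69, 67, 66, 65, 63, 57}
insert 56 → {75, 70, 69, 67, 66, 65, 63, 57, 56}
treat next patient → 75; now {70, 69, 67, 66, 65, 63, 57, 56}
treat next patient → 70; now {69, 67, 66, 65, 63, 57, 56}
insert 83 → {83, 69, 67, 66, 65, 63, 57, 56}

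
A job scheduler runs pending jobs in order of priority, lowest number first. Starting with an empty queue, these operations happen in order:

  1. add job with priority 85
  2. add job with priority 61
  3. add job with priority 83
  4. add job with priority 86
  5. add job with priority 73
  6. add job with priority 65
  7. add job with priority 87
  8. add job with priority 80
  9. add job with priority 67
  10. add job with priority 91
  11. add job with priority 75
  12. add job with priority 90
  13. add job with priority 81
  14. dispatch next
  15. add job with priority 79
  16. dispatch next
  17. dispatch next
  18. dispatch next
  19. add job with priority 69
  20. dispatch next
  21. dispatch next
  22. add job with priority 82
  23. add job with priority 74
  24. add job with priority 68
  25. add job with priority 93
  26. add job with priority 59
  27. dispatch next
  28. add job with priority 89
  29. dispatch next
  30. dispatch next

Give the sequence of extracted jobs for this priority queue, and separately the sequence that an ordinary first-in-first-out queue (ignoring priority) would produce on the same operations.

insert 85 → {85}
insert 61 → {61, 85}
insert 83 → {61, 83, 85}
insert 86 → {61, 83, 85, 86}
insert 73 → {61, 73, 83, 85, 86}
insert 65 → {61, 65, 73, 83, 85, 86}
insert 87 → {61, 65, 73, 83, 85, 86, 87}
insert 80 → {61, 65, 73, 80, 83, 85, 86, 87}
insert 67 → {61, 65, 67, 73, 80, 83, 85, 86, 87}
insert 91 → {61, 65, 67, 73, 80, 83, 85, 86, 87, 91}
insert 75 → {61, 65, 67, 73, 75, 80, 83, 85, 86, 87, 91}
insert 90 → {61, 65, 67, 73, 75, 80, 83, 85, 86, 87, 90, 91}
insert 81 → {61, 65, 67, 73, 75, 80, 81, 83, 85, 86, 87, 90, 91}
dispatch next → 61; now {65, 67, 73, 75, 80, 81, 83, 85, 86, 87, 90, 91}
insert 79 → {65, 67, 73, 75, 79, 80, 81, 83, 85, 86, 87, 90, 91}
dispatch next → 65; now {67, 73, 75, 79, 80, 81, 83, 85, 86, 87, 90, 91}
dispatch next → 67; now {73, 75, 79, 80, 81, 83, 85, 86, 87, 90, 91}
dispatch next → 73; now {75, 79, 80, 81, 83, 85, 86, 87, 90, 91}
insert 69 → {69, 75, 79, 80, 81, 83, 85, 86, 87, 90, 91}
dispatch next → 69; now {75, 79, 80, 81, 83, 85, 86, 87, 90, 91}
dispatch next → 75; now {79, 80, 81, 83, 85, 86, 87, 90, 91}
insert 82 → {79, 80, 81, 82, 83, 85, 86, 87, 90, 91}
insert 74 → {74, 79, 80, 81, 82, 83, 85, 86, 87, 90, 91}
insert 68 → {68, 74, 79, 80, 81, 82, 83, 85, 86, 87, 90, 91}
insert 93 → {68, 74, 79, 80, 81, 82, 83, 85, 86, 87, 90, 91, 93}
insert 59 → {59, 68, 74, 79, 80, 81, 82, 83, 85, 86, 87, 90, 91, 93}
dispatch next → 59; now {68, 74, 79, 80, 81, 82, 83, 85, 86, 87, 90, 91, 93}
insert 89 → {68, 74, 79, 80, 81, 82, 83, 85, 86, 87, 89, 90, 91, 93}
dispatch next → 68; now {74, 79, 80, 81, 82, 83, 85, 86, 87, 89, 90, 91, 93}
dispatch next → 74; now {79, 80, 81, 82, 83, 85, 86, 87, 89, 90, 91, 93}

priority queue: 61, 65, 67, 73, 69, 75, 59, 68, 74; FIFO queue: [85, 61, 83, 86, 73, 65, 87, 80, 67]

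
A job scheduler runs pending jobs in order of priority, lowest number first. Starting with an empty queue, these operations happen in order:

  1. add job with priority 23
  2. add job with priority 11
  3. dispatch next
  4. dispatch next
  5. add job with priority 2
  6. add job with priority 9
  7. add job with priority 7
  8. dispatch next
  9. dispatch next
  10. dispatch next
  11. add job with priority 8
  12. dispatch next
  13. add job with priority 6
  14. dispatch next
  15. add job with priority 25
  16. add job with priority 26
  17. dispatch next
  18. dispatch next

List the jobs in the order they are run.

11, 23, 2, 7, 9, 8, 6, 25, 26

insert 23 → {23}
insert 11 → {11, 23}
dispatch next → 11; now {23}
dispatch next → 23; now {}
insert 2 → {2}
insert 9 → {2, 9}
insert 7 → {2, 7, 9}
dispatch next → 2; now {7, 9}
dispatch next → 7; now {9}
dispatch next → 9; now {}
insert 8 → {8}
dispatch next → 8; now {}
insert 6 → {6}
dispatch next → 6; now {}
insert 25 → {25}
insert 26 → {25, 26}
dispatch next → 25; now {26}
dispatch next → 26; now {}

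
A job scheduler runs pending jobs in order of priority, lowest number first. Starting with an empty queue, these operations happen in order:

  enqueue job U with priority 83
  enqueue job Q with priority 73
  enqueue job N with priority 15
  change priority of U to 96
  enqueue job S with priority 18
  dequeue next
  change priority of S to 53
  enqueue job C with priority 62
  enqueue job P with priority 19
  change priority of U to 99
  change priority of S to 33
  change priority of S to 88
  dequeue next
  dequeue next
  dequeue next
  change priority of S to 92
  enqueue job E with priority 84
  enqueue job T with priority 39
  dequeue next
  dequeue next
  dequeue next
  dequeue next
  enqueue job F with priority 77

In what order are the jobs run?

N → P → C → Q → T → E → S → U

add U (priority 83) → {U:83}
add Q (priority 73) → {Q:73, U:83}
add N (priority 15) → {N:15, Q:73, U:83}
update U to priority 96 → {N:15, Q:73, U:96}
add S (priority 18) → {N:15, S:18, Q:73, U:96}
dequeue next → N; now {S:18, Q:73, U:96}
update S to priority 53 → {S:53, Q:73, U:96}
add C (priority 62) → {S:53, C:62, Q:73, U:96}
add P (priority 19) → {P:19, S:53, C:62, Q:73, U:96}
update U to priority 99 → {P:19, S:53, C:62, Q:73, U:99}
update S to priority 33 → {P:19, S:33, C:62, Q:73, U:99}
update S to priority 88 → {P:19, C:62, Q:73, S:88, U:99}
dequeue next → P; now {C:62, Q:73, S:88, U:99}
dequeue next → C; now {Q:73, S:88, U:99}
dequeue next → Q; now {S:88, U:99}
update S to priority 92 → {S:92, U:99}
add E (priority 84) → {E:84, S:92, U:99}
add T (priority 39) → {T:39, E:84, S:92, U:99}
dequeue next → T; now {E:84, S:92, U:99}
dequeue next → E; now {S:92, U:99}
dequeue next → S; now {U:99}
dequeue next → U; now {}
add F (priority 77) → {F:77}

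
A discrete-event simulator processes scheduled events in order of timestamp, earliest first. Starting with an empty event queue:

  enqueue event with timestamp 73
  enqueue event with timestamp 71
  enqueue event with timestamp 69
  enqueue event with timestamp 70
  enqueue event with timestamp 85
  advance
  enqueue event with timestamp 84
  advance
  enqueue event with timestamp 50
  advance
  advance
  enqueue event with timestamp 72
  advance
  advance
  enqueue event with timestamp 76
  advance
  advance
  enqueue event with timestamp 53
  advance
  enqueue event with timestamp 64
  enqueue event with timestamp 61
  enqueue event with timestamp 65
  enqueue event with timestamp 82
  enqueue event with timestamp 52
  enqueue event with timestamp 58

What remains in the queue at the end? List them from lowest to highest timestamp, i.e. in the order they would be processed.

insert 73 → {73}
insert 71 → {71, 73}
insert 69 → {69, 71, 73}
insert 70 → {69, 70, 71, 73}
insert 85 → {69, 70, 71, 73, 85}
advance → 69; now {70, 71, 73, 85}
insert 84 → {70, 71, 73, 84, 85}
advance → 70; now {71, 73, 84, 85}
insert 50 → {50, 71, 73, 84, 85}
advance → 50; now {71, 73, 84, 85}
advance → 71; now {73, 84, 85}
insert 72 → {72, 73, 84, 85}
advance → 72; now {73, 84, 85}
advance → 73; now {84, 85}
insert 76 → {76, 84, 85}
advance → 76; now {84, 85}
advance → 84; now {85}
insert 53 → {53, 85}
advance → 53; now {85}
insert 64 → {64, 85}
insert 61 → {61, 64, 85}
insert 65 → {61, 64, 65, 85}
insert 82 → {61, 64, 65, 82, 85}
insert 52 → {52, 61, 64, 65, 82, 85}
insert 58 → {52, 58, 61, 64, 65, 82, 85}

52, 58, 61, 64, 65, 82, 85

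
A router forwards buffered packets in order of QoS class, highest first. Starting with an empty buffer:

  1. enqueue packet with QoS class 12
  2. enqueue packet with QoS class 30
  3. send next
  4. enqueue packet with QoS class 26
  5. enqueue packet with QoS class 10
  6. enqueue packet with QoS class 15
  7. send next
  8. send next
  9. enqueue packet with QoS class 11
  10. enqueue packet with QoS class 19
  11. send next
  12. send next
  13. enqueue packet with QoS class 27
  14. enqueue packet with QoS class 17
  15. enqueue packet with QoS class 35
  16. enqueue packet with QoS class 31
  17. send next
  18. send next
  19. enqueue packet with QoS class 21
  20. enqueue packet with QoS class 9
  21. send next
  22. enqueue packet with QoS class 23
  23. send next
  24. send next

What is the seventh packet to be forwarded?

31

insert 12 → {12}
insert 30 → {30, 12}
send next → 30; now {12}
insert 26 → {26, 12}
insert 10 → {26, 12, 10}
insert 15 → {26, 15, 12, 10}
send next → 26; now {15, 12, 10}
send next → 15; now {12, 10}
insert 11 → {12, 11, 10}
insert 19 → {19, 12, 11, 10}
send next → 19; now {12, 11, 10}
send next → 12; now {11, 10}
insert 27 → {27, 11, 10}
insert 17 → {27, 17, 11, 10}
insert 35 → {35, 27, 17, 11, 10}
insert 31 → {35, 31, 27, 17, 11, 10}
send next → 35; now {31, 27, 17, 11, 10}
send next → 31; now {27, 17, 11, 10}
insert 21 → {27, 21, 17, 11, 10}
insert 9 → {27, 21, 17, 11, 10, 9}
send next → 27; now {21, 17, 11, 10, 9}
insert 23 → {23, 21, 17, 11, 10, 9}
send next → 23; now {21, 17, 11, 10, 9}
send next → 21; now {17, 11, 10, 9}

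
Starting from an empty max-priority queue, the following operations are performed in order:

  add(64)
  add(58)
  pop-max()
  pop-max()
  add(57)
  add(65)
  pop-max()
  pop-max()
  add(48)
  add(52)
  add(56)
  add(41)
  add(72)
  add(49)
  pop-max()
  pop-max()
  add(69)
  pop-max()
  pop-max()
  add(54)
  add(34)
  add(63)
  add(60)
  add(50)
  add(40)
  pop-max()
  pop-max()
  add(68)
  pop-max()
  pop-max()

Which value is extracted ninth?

insert 64 → {64}
insert 58 → {64, 58}
pop-max → 64; now {58}
pop-max → 58; now {}
insert 57 → {57}
insert 65 → {65, 57}
pop-max → 65; now {57}
pop-max → 57; now {}
insert 48 → {48}
insert 52 → {52, 48}
insert 56 → {56, 52, 48}
insert 41 → {56, 52, 48, 41}
insert 72 → {72, 56, 52, 48, 41}
insert 49 → {72, 56, 52, 49, 48, 41}
pop-max → 72; now {56, 52, 49, 48, 41}
pop-max → 56; now {52, 49, 48, 41}
insert 69 → {69, 52, 49, 48, 41}
pop-max → 69; now {52, 49, 48, 41}
pop-max → 52; now {49, 48, 41}
insert 54 → {54, 49, 48, 41}
insert 34 → {54, 49, 48, 41, 34}
insert 63 → {63, 54, 49, 48, 41, 34}
insert 60 → {63, 60, 54, 49, 48, 41, 34}
insert 50 → {63, 60, 54, 50, 49, 48, 41, 34}
insert 40 → {63, 60, 54, 50, 49, 48, 41, 40, 34}
pop-max → 63; now {60, 54, 50, 49, 48, 41, 40, 34}
pop-max → 60; now {54, 50, 49, 48, 41, 40, 34}
insert 68 → {68, 54, 50, 49, 48, 41, 40, 34}
pop-max → 68; now {54, 50, 49, 48, 41, 40, 34}
pop-max → 54; now {50, 49, 48, 41, 40, 34}

63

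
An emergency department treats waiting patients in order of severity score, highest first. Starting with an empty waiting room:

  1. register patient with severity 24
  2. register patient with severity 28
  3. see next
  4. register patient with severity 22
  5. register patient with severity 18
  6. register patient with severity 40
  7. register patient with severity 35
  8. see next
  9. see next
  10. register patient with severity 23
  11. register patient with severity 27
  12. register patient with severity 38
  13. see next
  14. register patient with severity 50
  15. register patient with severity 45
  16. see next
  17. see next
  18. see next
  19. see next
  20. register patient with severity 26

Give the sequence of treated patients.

insert 24 → {24}
insert 28 → {28, 24}
see next → 28; now {24}
insert 22 → {24, 22}
insert 18 → {24, 22, 18}
insert 40 → {40, 24, 22, 18}
insert 35 → {40, 35, 24, 22, 18}
see next → 40; now {35, 24, 22, 18}
see next → 35; now {24, 22, 18}
insert 23 → {24, 23, 22, 18}
insert 27 → {27, 24, 23, 22, 18}
insert 38 → {38, 27, 24, 23, 22, 18}
see next → 38; now {27, 24, 23, 22, 18}
insert 50 → {50, 27, 24, 23, 22, 18}
insert 45 → {50, 45, 27, 24, 23, 22, 18}
see next → 50; now {45, 27, 24, 23, 22, 18}
see next → 45; now {27, 24, 23, 22, 18}
see next → 27; now {24, 23, 22, 18}
see next → 24; now {23, 22, 18}
insert 26 → {26, 23, 22, 18}

28 → 40 → 35 → 38 → 50 → 45 → 27 → 24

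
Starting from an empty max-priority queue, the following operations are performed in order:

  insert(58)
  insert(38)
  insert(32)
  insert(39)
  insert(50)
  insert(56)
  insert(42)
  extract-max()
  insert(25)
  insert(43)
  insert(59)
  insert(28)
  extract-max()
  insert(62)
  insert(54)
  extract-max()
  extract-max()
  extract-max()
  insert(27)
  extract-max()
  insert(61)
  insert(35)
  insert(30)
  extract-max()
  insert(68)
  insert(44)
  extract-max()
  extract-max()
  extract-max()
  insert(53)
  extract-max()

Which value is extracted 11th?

insert 58 → {58}
insert 38 → {58, 38}
insert 32 → {58, 38, 32}
insert 39 → {58, 39, 38, 32}
insert 50 → {58, 50, 39, 38, 32}
insert 56 → {58, 56, 50, 39, 38, 32}
insert 42 → {58, 56, 50, 42, 39, 38, 32}
extract-max → 58; now {56, 50, 42, 39, 38, 32}
insert 25 → {56, 50, 42, 39, 38, 32, 25}
insert 43 → {56, 50, 43, 42, 39, 38, 32, 25}
insert 59 → {59, 56, 50, 43, 42, 39, 38, 32, 25}
insert 28 → {59, 56, 50, 43, 42, 39, 38, 32, 28, 25}
extract-max → 59; now {56, 50, 43, 42, 39, 38, 32, 28, 25}
insert 62 → {62, 56, 50, 43, 42, 39, 38, 32, 28, 25}
insert 54 → {62, 56, 54, 50, 43, 42, 39, 38, 32, 28, 25}
extract-max → 62; now {56, 54, 50, 43, 42, 39, 38, 32, 28, 25}
extract-max → 56; now {54, 50, 43, 42, 39, 38, 32, 28, 25}
extract-max → 54; now {50, 43, 42, 39, 38, 32, 28, 25}
insert 27 → {50, 43, 42, 39, 38, 32, 28, 27, 25}
extract-max → 50; now {43, 42, 39, 38, 32, 28, 27, 25}
insert 61 → {61, 43, 42, 39, 38, 32, 28, 27, 25}
insert 35 → {61, 43, 42, 39, 38, 35, 32, 28, 27, 25}
insert 30 → {61, 43, 42, 39, 38, 35, 32, 30, 28, 27, 25}
extract-max → 61; now {43, 42, 39, 38, 35, 32, 30, 28, 27, 25}
insert 68 → {68, 43, 42, 39, 38, 35, 32, 30, 28, 27, 25}
insert 44 → {68, 44, 43, 42, 39, 38, 35, 32, 30, 28, 27, 25}
extract-max → 68; now {44, 43, 42, 39, 38, 35, 32, 30, 28, 27, 25}
extract-max → 44; now {43, 42, 39, 38, 35, 32, 30, 28, 27, 25}
extract-max → 43; now {42, 39, 38, 35, 32, 30, 28, 27, 25}
insert 53 → {53, 42, 39, 38, 35, 32, 30, 28, 27, 25}
extract-max → 53; now {42, 39, 38, 35, 32, 30, 28, 27, 25}

53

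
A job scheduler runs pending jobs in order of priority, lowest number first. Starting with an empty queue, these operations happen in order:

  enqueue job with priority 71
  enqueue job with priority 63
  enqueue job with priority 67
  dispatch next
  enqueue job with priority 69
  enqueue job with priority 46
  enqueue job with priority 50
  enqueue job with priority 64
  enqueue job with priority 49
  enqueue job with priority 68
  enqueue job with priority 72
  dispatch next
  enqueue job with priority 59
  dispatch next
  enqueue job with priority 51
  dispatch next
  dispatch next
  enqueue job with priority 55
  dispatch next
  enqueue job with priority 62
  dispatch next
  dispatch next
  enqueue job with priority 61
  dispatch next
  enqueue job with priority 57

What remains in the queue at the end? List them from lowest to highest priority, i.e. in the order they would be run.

57 → 64 → 67 → 68 → 69 → 71 → 72

insert 71 → {71}
insert 63 → {63, 71}
insert 67 → {63, 67, 71}
dispatch next → 63; now {67, 71}
insert 69 → {67, 69, 71}
insert 46 → {46, 67, 69, 71}
insert 50 → {46, 50, 67, 69, 71}
insert 64 → {46, 50, 64, 67, 69, 71}
insert 49 → {46, 49, 50, 64, 67, 69, 71}
insert 68 → {46, 49, 50, 64, 67, 68, 69, 71}
insert 72 → {46, 49, 50, 64, 67, 68, 69, 71, 72}
dispatch next → 46; now {49, 50, 64, 67, 68, 69, 71, 72}
insert 59 → {49, 50, 59, 64, 67, 68, 69, 71, 72}
dispatch next → 49; now {50, 59, 64, 67, 68, 69, 71, 72}
insert 51 → {50, 51, 59, 64, 67, 68, 69, 71, 72}
dispatch next → 50; now {51, 59, 64, 67, 68, 69, 71, 72}
dispatch next → 51; now {59, 64, 67, 68, 69, 71, 72}
insert 55 → {55, 59, 64, 67, 68, 69, 71, 72}
dispatch next → 55; now {59, 64, 67, 68, 69, 71, 72}
insert 62 → {59, 62, 64, 67, 68, 69, 71, 72}
dispatch next → 59; now {62, 64, 67, 68, 69, 71, 72}
dispatch next → 62; now {64, 67, 68, 69, 71, 72}
insert 61 → {61, 64, 67, 68, 69, 71, 72}
dispatch next → 61; now {64, 67, 68, 69, 71, 72}
insert 57 → {57, 64, 67, 68, 69, 71, 72}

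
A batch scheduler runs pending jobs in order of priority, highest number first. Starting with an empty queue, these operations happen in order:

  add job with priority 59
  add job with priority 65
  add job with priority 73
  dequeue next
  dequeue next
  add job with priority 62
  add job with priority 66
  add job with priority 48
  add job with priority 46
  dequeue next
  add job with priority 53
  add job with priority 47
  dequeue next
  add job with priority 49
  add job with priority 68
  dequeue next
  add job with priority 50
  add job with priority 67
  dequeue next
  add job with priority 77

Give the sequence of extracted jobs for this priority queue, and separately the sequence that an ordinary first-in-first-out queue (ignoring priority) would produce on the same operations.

priority queue: [73, 65, 66, 62, 68, 67]; FIFO queue: [59, 65, 73, 62, 66, 48]

insert 59 → {59}
insert 65 → {65, 59}
insert 73 → {73, 65, 59}
dequeue next → 73; now {65, 59}
dequeue next → 65; now {59}
insert 62 → {62, 59}
insert 66 → {66, 62, 59}
insert 48 → {66, 62, 59, 48}
insert 46 → {66, 62, 59, 48, 46}
dequeue next → 66; now {62, 59, 48, 46}
insert 53 → {62, 59, 53, 48, 46}
insert 47 → {62, 59, 53, 48, 47, 46}
dequeue next → 62; now {59, 53, 48, 47, 46}
insert 49 → {59, 53, 49, 48, 47, 46}
insert 68 → {68, 59, 53, 49, 48, 47, 46}
dequeue next → 68; now {59, 53, 49, 48, 47, 46}
insert 50 → {59, 53, 50, 49, 48, 47, 46}
insert 67 → {67, 59, 53, 50, 49, 48, 47, 46}
dequeue next → 67; now {59, 53, 50, 49, 48, 47, 46}
insert 77 → {77, 59, 53, 50, 49, 48, 47, 46}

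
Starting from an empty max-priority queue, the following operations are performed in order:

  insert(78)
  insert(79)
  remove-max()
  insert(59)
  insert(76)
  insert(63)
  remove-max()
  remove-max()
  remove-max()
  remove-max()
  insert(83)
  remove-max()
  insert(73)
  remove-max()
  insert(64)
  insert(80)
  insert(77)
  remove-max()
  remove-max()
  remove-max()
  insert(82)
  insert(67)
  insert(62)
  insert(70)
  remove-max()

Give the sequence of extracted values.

79 → 78 → 76 → 63 → 59 → 83 → 73 → 80 → 77 → 64 → 82

insert 78 → {78}
insert 79 → {79, 78}
remove-max → 79; now {78}
insert 59 → {78, 59}
insert 76 → {78, 76, 59}
insert 63 → {78, 76, 63, 59}
remove-max → 78; now {76, 63, 59}
remove-max → 76; now {63, 59}
remove-max → 63; now {59}
remove-max → 59; now {}
insert 83 → {83}
remove-max → 83; now {}
insert 73 → {73}
remove-max → 73; now {}
insert 64 → {64}
insert 80 → {80, 64}
insert 77 → {80, 77, 64}
remove-max → 80; now {77, 64}
remove-max → 77; now {64}
remove-max → 64; now {}
insert 82 → {82}
insert 67 → {82, 67}
insert 62 → {82, 67, 62}
insert 70 → {82, 70, 67, 62}
remove-max → 82; now {70, 67, 62}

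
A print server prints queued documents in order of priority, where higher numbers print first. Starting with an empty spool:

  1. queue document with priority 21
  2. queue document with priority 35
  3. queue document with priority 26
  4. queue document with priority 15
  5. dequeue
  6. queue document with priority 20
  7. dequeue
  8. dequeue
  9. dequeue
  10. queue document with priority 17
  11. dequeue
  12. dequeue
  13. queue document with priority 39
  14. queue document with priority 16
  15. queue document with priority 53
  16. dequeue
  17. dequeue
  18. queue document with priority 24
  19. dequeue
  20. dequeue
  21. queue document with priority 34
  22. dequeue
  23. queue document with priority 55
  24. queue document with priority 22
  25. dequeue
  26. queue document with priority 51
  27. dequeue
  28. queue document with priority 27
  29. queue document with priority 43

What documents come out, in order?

insert 21 → {21}
insert 35 → {35, 21}
insert 26 → {35, 26, 21}
insert 15 → {35, 26, 21, 15}
dequeue → 35; now {26, 21, 15}
insert 20 → {26, 21, 20, 15}
dequeue → 26; now {21, 20, 15}
dequeue → 21; now {20, 15}
dequeue → 20; now {15}
insert 17 → {17, 15}
dequeue → 17; now {15}
dequeue → 15; now {}
insert 39 → {39}
insert 16 → {39, 16}
insert 53 → {53, 39, 16}
dequeue → 53; now {39, 16}
dequeue → 39; now {16}
insert 24 → {24, 16}
dequeue → 24; now {16}
dequeue → 16; now {}
insert 34 → {34}
dequeue → 34; now {}
insert 55 → {55}
insert 22 → {55, 22}
dequeue → 55; now {22}
insert 51 → {51, 22}
dequeue → 51; now {22}
insert 27 → {27, 22}
insert 43 → {43, 27, 22}

35 → 26 → 21 → 20 → 17 → 15 → 53 → 39 → 24 → 16 → 34 → 55 → 51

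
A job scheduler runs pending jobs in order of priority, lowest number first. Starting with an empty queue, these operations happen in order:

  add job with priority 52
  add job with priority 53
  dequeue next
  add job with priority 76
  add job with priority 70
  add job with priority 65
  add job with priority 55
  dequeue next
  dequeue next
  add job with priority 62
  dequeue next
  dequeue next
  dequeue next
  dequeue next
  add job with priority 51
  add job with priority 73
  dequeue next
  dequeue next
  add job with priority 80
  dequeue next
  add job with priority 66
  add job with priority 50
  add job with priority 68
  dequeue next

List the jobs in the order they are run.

52 → 53 → 55 → 62 → 65 → 70 → 76 → 51 → 73 → 80 → 50

insert 52 → {52}
insert 53 → {52, 53}
dequeue next → 52; now {53}
insert 76 → {53, 76}
insert 70 → {53, 70, 76}
insert 65 → {53, 65, 70, 76}
insert 55 → {53, 55, 65, 70, 76}
dequeue next → 53; now {55, 65, 70, 76}
dequeue next → 55; now {65, 70, 76}
insert 62 → {62, 65, 70, 76}
dequeue next → 62; now {65, 70, 76}
dequeue next → 65; now {70, 76}
dequeue next → 70; now {76}
dequeue next → 76; now {}
insert 51 → {51}
insert 73 → {51, 73}
dequeue next → 51; now {73}
dequeue next → 73; now {}
insert 80 → {80}
dequeue next → 80; now {}
insert 66 → {66}
insert 50 → {50, 66}
insert 68 → {50, 66, 68}
dequeue next → 50; now {66, 68}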